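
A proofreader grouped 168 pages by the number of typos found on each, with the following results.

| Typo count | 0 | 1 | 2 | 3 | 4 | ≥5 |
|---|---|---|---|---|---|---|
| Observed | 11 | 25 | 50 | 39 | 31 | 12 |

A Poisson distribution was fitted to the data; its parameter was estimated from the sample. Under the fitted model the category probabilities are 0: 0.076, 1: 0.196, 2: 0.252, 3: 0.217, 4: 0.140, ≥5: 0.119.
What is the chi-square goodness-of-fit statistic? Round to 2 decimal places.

9.29

Expected counts E_i = n·p_i: 168×0.076 = 12.768, 168×0.196 = 32.928, 168×0.252 = 42.336, 168×0.217 = 36.456, 168×0.140 = 23.52, 168×0.119 = 19.992.
0: (11 − 12.768)²/12.768 = 3.125824/12.768 = 0.245
1: (25 − 32.928)²/32.928 = 62.853184/32.928 = 1.909
2: (50 − 42.336)²/42.336 = 58.736896/42.336 = 1.387
3: (39 − 36.456)²/36.456 = 6.471936/36.456 = 0.178
4: (31 − 23.52)²/23.52 = 55.9504/23.52 = 2.379
≥5: (12 − 19.992)²/19.992 = 63.872064/19.992 = 3.195
Sum = 9.29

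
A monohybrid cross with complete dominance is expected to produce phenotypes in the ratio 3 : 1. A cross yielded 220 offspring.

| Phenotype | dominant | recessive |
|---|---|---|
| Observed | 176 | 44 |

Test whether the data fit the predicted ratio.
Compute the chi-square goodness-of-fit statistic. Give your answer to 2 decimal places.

2.93

Ratio total = 4. Expected counts: 220×3/4 = 165, 220×1/4 = 55.
χ² = (176−165)²/165 + (44−55)²/55
   = 0.733 + 2.200
Sum = 2.93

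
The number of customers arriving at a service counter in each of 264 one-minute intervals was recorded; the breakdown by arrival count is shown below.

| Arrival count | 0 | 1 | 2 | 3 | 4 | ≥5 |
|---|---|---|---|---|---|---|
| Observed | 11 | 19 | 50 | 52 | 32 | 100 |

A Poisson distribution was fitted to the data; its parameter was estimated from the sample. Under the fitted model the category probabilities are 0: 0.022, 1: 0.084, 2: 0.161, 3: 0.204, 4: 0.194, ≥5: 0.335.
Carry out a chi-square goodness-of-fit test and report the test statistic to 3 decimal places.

15.203

Expected counts E_i = n·p_i: 264×0.022 = 5.808, 264×0.084 = 22.176, 264×0.161 = 42.504, 264×0.204 = 53.856, 264×0.194 = 51.216, 264×0.335 = 88.44.
0: (11 − 5.808)²/5.808 = 26.956864/5.808 = 4.6413
1: (19 − 22.176)²/22.176 = 10.086976/22.176 = 0.4549
2: (50 − 42.504)²/42.504 = 56.190016/42.504 = 1.3220
3: (52 − 53.856)²/53.856 = 3.444736/53.856 = 0.0640
4: (32 − 51.216)²/51.216 = 369.254656/51.216 = 7.2098
≥5: (100 − 88.44)²/88.44 = 133.6336/88.44 = 1.5110
Sum = 15.203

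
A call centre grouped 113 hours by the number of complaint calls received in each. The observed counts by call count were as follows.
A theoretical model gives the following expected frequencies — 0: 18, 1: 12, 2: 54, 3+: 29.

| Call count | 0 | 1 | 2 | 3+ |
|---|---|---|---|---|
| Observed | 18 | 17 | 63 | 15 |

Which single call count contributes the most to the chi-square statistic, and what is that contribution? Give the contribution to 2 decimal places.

cat         O        E   (O−E)²/E
0          18       18      0.000
1          17       12      2.083
2          63       54      1.500
3+         15       29      6.759
The largest term is for 3+: 6.76.

3+, 6.76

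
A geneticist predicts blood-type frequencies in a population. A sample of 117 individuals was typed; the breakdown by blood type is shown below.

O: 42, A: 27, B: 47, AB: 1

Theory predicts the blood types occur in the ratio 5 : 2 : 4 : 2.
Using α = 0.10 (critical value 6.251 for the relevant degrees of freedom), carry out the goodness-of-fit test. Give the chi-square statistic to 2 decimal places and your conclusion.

Ratio total = 13. Expected counts: 117×5/13 = 45, 117×2/13 = 18, 117×4/13 = 36, 117×2/13 = 18.
O: (42 − 45)²/45 = 9/45 = 0.200
A: (27 − 18)²/18 = 81/18 = 4.500
B: (47 − 36)²/36 = 121/36 = 3.361
AB: (1 − 18)²/18 = 289/18 = 16.056
Sum = 24.12
df = 3. Since 24.12 > 6.251, we reject H₀.

24.12; reject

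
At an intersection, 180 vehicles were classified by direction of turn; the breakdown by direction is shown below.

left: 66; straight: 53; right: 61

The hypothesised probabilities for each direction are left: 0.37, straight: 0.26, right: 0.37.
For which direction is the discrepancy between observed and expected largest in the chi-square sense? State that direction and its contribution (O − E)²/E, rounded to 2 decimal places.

straight, 0.82

Expected counts E_i = n·p_i: 180×0.37 = 66.6, 180×0.26 = 46.8, 180×0.37 = 66.6.
left: (66 − 66.6)²/66.6 = 0.36/66.6 = 0.005
straight: (53 − 46.8)²/46.8 = 38.44/46.8 = 0.821
right: (61 − 66.6)²/66.6 = 31.36/66.6 = 0.471
The largest term is for straight: 0.82.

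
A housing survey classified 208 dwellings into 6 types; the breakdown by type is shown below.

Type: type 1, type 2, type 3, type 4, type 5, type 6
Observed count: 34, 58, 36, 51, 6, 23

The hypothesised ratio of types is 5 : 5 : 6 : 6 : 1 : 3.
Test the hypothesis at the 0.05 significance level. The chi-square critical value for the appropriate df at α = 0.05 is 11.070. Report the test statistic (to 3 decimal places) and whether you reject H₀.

Ratio total = 26. Expected counts: 208×5/26 = 40, 208×5/26 = 40, 208×6/26 = 48, 208×6/26 = 48, 208×1/26 = 8, 208×3/26 = 24.
type 1: (34 − 40)²/40 = 36/40 = 0.9000
type 2: (58 − 40)²/40 = 324/40 = 8.1000
type 3: (36 − 48)²/48 = 144/48 = 3.0000
type 4: (51 − 48)²/48 = 9/48 = 0.1875
type 5: (6 − 8)²/8 = 4/8 = 0.5000
type 6: (23 − 24)²/24 = 1/24 = 0.0417
Sum = 12.729
df = 5. Since 12.729 > 11.070, we reject H₀.

12.729; reject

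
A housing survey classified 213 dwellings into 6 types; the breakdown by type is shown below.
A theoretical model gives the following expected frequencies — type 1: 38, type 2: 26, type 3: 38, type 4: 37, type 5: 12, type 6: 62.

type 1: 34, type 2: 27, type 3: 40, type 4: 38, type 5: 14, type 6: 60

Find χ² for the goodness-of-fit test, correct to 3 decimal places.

type 1: (34 − 38)²/38 = 16/38 = 0.4211
type 2: (27 − 26)²/26 = 1/26 = 0.0385
type 3: (40 − 38)²/38 = 4/38 = 0.1053
type 4: (38 − 37)²/37 = 1/37 = 0.0270
type 5: (14 − 12)²/12 = 4/12 = 0.3333
type 6: (60 − 62)²/62 = 4/62 = 0.0645
Sum = 0.990

0.990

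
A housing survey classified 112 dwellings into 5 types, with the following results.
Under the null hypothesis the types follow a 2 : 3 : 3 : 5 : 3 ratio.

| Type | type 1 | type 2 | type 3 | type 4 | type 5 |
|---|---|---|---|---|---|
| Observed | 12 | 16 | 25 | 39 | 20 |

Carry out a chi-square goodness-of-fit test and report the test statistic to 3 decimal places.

2.743

Ratio total = 16. Expected counts: 112×2/16 = 14, 112×3/16 = 21, 112×3/16 = 21, 112×5/16 = 35, 112×3/16 = 21.
χ² = (12−14)²/14 + (16−21)²/21 + (25−21)²/21 + (39−35)²/35 + (20−21)²/21
   = 0.2857 + 1.1905 + 0.7619 + 0.4571 + 0.0476
Sum = 2.743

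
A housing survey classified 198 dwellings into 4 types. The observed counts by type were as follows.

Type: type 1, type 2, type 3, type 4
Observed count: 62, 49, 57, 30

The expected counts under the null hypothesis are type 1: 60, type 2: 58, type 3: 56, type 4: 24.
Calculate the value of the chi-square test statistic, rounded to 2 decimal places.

2.98

χ² = (62−60)²/60 + (49−58)²/58 + (57−56)²/56 + (30−24)²/24
   = 0.067 + 1.397 + 0.018 + 1.500
Sum = 2.98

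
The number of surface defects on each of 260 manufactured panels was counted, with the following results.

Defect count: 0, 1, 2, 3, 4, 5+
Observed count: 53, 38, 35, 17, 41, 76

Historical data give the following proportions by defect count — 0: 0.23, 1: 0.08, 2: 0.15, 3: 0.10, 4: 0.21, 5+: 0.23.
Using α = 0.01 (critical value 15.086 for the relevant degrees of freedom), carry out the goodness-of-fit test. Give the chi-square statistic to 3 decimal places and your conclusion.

Expected counts E_i = n·p_i: 260×0.23 = 59.8, 260×0.08 = 20.8, 260×0.15 = 39, 260×0.10 = 26, 260×0.21 = 54.6, 260×0.23 = 59.8.
χ² = (53−59.8)²/59.8 + (38−20.8)²/20.8 + (35−39)²/39 + (17−26)²/26 + (41−54.6)²/54.6 + (76−59.8)²/59.8
   = 0.7732 + 14.2231 + 0.4103 + 3.1154 + 3.3875 + 4.3886
Sum = 26.298
df = 5. Since 26.298 > 15.086, we reject H₀.

26.298; reject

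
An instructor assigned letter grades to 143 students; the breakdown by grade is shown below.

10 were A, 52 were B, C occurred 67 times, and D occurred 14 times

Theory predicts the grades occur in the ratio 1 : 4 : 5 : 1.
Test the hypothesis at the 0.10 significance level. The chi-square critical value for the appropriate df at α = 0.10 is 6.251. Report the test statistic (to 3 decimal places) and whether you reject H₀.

0.831; do not reject

Ratio total = 11. Expected counts: 143×1/11 = 13, 143×4/11 = 52, 143×5/11 = 65, 143×1/11 = 13.
χ² = (10−13)²/13 + (52−52)²/52 + (67−65)²/65 + (14−13)²/13
   = 0.6923 + 0.0000 + 0.0615 + 0.0769
Sum = 0.831
df = 3. Since 0.831 < 6.251, we do not reject H₀.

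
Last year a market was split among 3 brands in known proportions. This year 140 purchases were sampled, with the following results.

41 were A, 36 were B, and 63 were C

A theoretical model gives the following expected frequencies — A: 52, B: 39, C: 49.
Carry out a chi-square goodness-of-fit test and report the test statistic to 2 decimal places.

A: (41 − 52)²/52 = 121/52 = 2.327
B: (36 − 39)²/39 = 9/39 = 0.231
C: (63 − 49)²/49 = 196/49 = 4.000
Sum = 6.56

6.56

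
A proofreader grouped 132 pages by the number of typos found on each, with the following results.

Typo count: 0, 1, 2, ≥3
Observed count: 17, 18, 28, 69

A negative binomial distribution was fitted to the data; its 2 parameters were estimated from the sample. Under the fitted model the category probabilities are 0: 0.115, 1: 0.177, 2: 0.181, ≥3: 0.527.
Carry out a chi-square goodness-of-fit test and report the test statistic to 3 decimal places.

2.161

Expected counts E_i = n·p_i: 132×0.115 = 15.18, 132×0.177 = 23.364, 132×0.181 = 23.892, 132×0.527 = 69.564.
cat         O        E   (O−E)²/E
0          17    15.18     0.2182
1          18   23.364     1.2315
2          28   23.892     0.7063
≥3         69   69.564     0.0046
Sum = 2.161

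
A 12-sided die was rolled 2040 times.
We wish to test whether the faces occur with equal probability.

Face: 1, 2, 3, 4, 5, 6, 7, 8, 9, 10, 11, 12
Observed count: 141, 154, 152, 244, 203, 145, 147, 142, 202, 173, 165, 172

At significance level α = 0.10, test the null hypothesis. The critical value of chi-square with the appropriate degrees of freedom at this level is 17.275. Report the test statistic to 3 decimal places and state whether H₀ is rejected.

64.624; reject

Expected count for each of the 12 categories: 2040/12 = 170.
χ² = (141−170)²/170 + (154−170)²/170 + (152−170)²/170 + (244−170)²/170 + (203−170)²/170 + (145−170)²/170 + (147−170)²/170 + (142−170)²/170 + (202−170)²/170 + (173−170)²/170 + (165−170)²/170 + (172−170)²/170
   = 4.9471 + 1.5059 + 1.9059 + 32.2118 + 6.4059 + 3.6765 + 3.1118 + 4.6118 + 6.0235 + 0.0529 + 0.1471 + 0.0235
Sum = 64.624
df = 11. Since 64.624 > 17.275, we reject H₀.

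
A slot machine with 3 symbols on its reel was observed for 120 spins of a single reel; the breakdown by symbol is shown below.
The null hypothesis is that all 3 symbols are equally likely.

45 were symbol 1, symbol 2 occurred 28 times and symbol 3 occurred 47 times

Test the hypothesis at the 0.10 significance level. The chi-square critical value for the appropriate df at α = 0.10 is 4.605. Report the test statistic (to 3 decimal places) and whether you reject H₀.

Expected count for each of the 3 categories: 120/3 = 40.
cat           O        E   (O−E)²/E
symbol 1     45       40     0.6250
symbol 2     28       40     3.6000
symbol 3     47       40     1.2250
Sum = 5.450
df = 2. Since 5.450 > 4.605, we reject H₀.

5.450; reject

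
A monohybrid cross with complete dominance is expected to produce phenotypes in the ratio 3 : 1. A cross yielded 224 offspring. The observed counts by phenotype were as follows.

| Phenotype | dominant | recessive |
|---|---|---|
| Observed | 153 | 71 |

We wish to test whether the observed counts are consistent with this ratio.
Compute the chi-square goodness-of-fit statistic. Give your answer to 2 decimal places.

Ratio total = 4. Expected counts: 224×3/4 = 168, 224×1/4 = 56.
dominant: (153 − 168)²/168 = 225/168 = 1.339
recessive: (71 − 56)²/56 = 225/56 = 4.018
Sum = 5.36

5.36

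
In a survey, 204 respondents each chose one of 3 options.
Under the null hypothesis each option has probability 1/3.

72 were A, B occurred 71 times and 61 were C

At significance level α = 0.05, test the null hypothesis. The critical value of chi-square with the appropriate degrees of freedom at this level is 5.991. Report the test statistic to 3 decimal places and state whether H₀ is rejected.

1.088; do not reject

Under H₀ each category has probability 1/3, so each expected count is 204/3 = 68.
A: (72 − 68)²/68 = 16/68 = 0.2353
B: (71 − 68)²/68 = 9/68 = 0.1324
C: (61 − 68)²/68 = 49/68 = 0.7206
Sum = 1.088
df = 2. Since 1.088 < 5.991, we do not reject H₀.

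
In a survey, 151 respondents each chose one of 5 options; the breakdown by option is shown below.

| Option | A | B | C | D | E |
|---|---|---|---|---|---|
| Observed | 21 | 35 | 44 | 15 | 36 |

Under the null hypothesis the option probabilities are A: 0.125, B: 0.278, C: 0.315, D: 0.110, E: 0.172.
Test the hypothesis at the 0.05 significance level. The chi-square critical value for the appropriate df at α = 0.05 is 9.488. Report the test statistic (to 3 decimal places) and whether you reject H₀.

5.694; do not reject

Expected counts E_i = n·p_i: 151×0.125 = 18.875, 151×0.278 = 41.978, 151×0.315 = 47.565, 151×0.110 = 16.61, 151×0.172 = 25.972.
A: (21 − 18.875)²/18.875 = 4.515625/18.875 = 0.2392
B: (35 − 41.978)²/41.978 = 48.692484/41.978 = 1.1600
C: (44 − 47.565)²/47.565 = 12.709225/47.565 = 0.2672
D: (15 − 16.61)²/16.61 = 2.5921/16.61 = 0.1561
E: (36 − 25.972)²/25.972 = 100.560784/25.972 = 3.8719
Sum = 5.694
df = 4. Since 5.694 < 9.488, we do not reject H₀.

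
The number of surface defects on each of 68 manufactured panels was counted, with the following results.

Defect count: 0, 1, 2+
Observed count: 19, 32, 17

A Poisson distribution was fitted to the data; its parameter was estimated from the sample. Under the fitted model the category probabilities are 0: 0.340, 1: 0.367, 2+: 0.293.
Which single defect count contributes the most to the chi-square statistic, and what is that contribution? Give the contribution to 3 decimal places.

1, 1.988

Expected counts E_i = n·p_i: 68×0.340 = 23.12, 68×0.367 = 24.956, 68×0.293 = 19.924.
0: (19 − 23.12)²/23.12 = 16.9744/23.12 = 0.7342
1: (32 − 24.956)²/24.956 = 49.617936/24.956 = 1.9882
2+: (17 − 19.924)²/19.924 = 8.549776/19.924 = 0.4291
The largest term is for 1: 1.988.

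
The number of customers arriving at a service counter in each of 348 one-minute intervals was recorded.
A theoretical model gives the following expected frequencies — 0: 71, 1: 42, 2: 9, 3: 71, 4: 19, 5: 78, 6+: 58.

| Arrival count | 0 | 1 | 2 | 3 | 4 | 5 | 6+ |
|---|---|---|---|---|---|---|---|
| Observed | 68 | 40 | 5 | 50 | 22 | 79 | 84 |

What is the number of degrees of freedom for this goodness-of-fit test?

There are k = 7 categories and no parameters were estimated from the data, so df = 7 − 1 = 6.

6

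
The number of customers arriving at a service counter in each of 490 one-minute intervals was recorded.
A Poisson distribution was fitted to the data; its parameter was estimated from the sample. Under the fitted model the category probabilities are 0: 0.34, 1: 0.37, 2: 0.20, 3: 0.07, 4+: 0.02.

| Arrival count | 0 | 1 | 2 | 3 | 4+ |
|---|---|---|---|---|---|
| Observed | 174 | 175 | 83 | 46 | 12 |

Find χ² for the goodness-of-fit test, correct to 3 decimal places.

7.328

Expected counts E_i = n·p_i: 490×0.34 = 166.6, 490×0.37 = 181.3, 490×0.20 = 98, 490×0.07 = 34.3, 490×0.02 = 9.8.
cat         O        E   (O−E)²/E
0         174    166.6     0.3287
1         175    181.3     0.2189
2          83       98     2.2959
3          46     34.3     3.9910
4+         12      9.8     0.4939
Sum = 7.328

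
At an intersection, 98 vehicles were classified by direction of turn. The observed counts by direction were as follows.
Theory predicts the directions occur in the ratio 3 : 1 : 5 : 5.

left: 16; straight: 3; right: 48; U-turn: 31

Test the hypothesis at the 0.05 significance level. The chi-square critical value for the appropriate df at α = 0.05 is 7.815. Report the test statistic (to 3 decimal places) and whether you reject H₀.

8.762; reject

Ratio total = 14. Expected counts: 98×3/14 = 21, 98×1/14 = 7, 98×5/14 = 35, 98×5/14 = 35.
χ² = (16−21)²/21 + (3−7)²/7 + (48−35)²/35 + (31−35)²/35
   = 1.1905 + 2.2857 + 4.8286 + 0.4571
Sum = 8.762
df = 3. Since 8.762 > 7.815, we reject H₀.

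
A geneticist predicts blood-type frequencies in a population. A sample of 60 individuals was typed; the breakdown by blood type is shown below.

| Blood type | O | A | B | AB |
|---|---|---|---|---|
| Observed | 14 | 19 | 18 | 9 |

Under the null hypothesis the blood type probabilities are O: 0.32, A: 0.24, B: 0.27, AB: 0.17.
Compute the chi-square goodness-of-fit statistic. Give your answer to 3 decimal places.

Expected counts E_i = n·p_i: 60×0.32 = 19.2, 60×0.24 = 14.4, 60×0.27 = 16.2, 60×0.17 = 10.2.
χ² = (14−19.2)²/19.2 + (19−14.4)²/14.4 + (18−16.2)²/16.2 + (9−10.2)²/10.2
   = 1.4083 + 1.4694 + 0.2000 + 0.1412
Sum = 3.219

3.219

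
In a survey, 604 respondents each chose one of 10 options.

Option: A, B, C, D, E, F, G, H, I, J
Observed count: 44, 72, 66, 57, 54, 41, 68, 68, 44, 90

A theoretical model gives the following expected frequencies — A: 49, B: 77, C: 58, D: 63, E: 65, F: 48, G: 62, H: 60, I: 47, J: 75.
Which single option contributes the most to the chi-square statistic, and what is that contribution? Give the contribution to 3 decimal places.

A: (44 − 49)²/49 = 25/49 = 0.5102
B: (72 − 77)²/77 = 25/77 = 0.3247
C: (66 − 58)²/58 = 64/58 = 1.1034
D: (57 − 63)²/63 = 36/63 = 0.5714
E: (54 − 65)²/65 = 121/65 = 1.8615
F: (41 − 48)²/48 = 49/48 = 1.0208
G: (68 − 62)²/62 = 36/62 = 0.5806
H: (68 − 60)²/60 = 64/60 = 1.0667
I: (44 − 47)²/47 = 9/47 = 0.1915
J: (90 − 75)²/75 = 225/75 = 3.0000
The largest term is for J: 3.000.

J, 3.000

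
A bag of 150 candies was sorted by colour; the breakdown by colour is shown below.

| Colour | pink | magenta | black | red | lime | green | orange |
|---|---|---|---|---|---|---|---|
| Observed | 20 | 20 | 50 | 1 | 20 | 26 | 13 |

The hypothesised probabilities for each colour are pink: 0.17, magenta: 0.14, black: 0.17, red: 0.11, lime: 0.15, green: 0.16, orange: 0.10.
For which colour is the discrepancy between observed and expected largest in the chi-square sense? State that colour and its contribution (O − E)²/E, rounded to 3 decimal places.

black, 23.539

Expected counts E_i = n·p_i: 150×0.17 = 25.5, 150×0.14 = 21, 150×0.17 = 25.5, 150×0.11 = 16.5, 150×0.15 = 22.5, 150×0.16 = 24, 150×0.10 = 15.
χ² = (20−25.5)²/25.5 + (20−21)²/21 + (50−25.5)²/25.5 + (1−16.5)²/16.5 + (20−22.5)²/22.5 + (26−24)²/24 + (13−15)²/15
   = 1.1863 + 0.0476 + 23.5392 + 14.5606 + 0.2778 + 0.1667 + 0.2667
The largest term is for black: 23.539.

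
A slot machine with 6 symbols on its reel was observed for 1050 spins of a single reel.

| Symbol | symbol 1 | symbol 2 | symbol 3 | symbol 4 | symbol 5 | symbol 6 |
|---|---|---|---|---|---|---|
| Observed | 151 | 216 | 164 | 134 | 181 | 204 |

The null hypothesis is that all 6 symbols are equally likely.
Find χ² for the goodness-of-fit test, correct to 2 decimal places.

28.21

Under H₀ each category has probability 1/6, so each expected count is 1050/6 = 175.
cat           O        E   (O−E)²/E
symbol 1    151      175      3.291
symbol 2    216      175      9.606
symbol 3    164      175      0.691
symbol 4    134      175      9.606
symbol 5    181      175      0.206
symbol 6    204      175      4.806
Sum = 28.21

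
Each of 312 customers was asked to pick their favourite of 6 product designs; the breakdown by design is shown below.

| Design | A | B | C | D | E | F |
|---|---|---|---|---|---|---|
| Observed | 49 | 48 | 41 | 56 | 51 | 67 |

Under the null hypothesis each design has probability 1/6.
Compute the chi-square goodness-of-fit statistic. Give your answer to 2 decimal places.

Under H₀ each category has probability 1/6, so each expected count is 312/6 = 52.
A: (49 − 52)²/52 = 9/52 = 0.173
B: (48 − 52)²/52 = 16/52 = 0.308
C: (41 − 52)²/52 = 121/52 = 2.327
D: (56 − 52)²/52 = 16/52 = 0.308
E: (51 − 52)²/52 = 1/52 = 0.019
F: (67 − 52)²/52 = 225/52 = 4.327
Sum = 7.46

7.46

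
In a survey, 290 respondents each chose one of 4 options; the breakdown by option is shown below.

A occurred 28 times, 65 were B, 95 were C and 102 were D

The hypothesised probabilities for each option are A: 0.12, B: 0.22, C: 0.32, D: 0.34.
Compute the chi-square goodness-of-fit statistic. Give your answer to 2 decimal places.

Expected counts E_i = n·p_i: 290×0.12 = 34.8, 290×0.22 = 63.8, 290×0.32 = 92.8, 290×0.34 = 98.6.
cat         O        E   (O−E)²/E
A          28     34.8      1.329
B          65     63.8      0.023
C          95     92.8      0.052
D         102     98.6      0.117
Sum = 1.52

1.52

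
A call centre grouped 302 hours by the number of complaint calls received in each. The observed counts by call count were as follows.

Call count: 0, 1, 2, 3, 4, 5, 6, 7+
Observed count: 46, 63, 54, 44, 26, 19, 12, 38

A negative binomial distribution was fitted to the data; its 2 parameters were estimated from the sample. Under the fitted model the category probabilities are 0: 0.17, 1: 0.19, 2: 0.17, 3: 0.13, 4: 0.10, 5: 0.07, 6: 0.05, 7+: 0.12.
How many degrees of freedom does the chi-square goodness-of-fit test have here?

5

There are k = 8 categories and 2 parameters estimated from the data, so df = 8 − 1 − 2 = 5.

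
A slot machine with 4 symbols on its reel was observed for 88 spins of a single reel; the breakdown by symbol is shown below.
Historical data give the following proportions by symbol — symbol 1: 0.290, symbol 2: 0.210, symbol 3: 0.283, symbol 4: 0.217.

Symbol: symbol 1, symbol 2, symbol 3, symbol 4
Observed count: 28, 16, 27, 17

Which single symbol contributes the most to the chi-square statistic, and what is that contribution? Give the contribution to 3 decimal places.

Expected counts E_i = n·p_i: 88×0.290 = 25.52, 88×0.210 = 18.48, 88×0.283 = 24.904, 88×0.217 = 19.096.
χ² = (28−25.52)²/25.52 + (16−18.48)²/18.48 + (27−24.904)²/24.904 + (17−19.096)²/19.096
   = 0.2410 + 0.3328 + 0.1764 + 0.2301
The largest term is for symbol 2: 0.333.

symbol 2, 0.333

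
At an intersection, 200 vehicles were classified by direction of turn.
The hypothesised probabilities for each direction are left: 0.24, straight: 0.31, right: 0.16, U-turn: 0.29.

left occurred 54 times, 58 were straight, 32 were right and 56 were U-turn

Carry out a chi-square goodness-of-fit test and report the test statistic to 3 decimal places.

1.077

Expected counts E_i = n·p_i: 200×0.24 = 48, 200×0.31 = 62, 200×0.16 = 32, 200×0.29 = 58.
left: (54 − 48)²/48 = 36/48 = 0.7500
straight: (58 − 62)²/62 = 16/62 = 0.2581
right: (32 − 32)²/32 = 0/32 = 0.0000
U-turn: (56 − 58)²/58 = 4/58 = 0.0690
Sum = 1.077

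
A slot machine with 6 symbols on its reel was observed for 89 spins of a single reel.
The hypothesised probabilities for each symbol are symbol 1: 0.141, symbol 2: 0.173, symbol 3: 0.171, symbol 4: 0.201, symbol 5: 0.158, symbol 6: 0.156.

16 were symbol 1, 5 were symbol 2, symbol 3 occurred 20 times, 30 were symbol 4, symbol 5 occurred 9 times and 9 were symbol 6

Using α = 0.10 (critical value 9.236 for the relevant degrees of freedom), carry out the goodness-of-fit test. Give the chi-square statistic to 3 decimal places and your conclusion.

Expected counts E_i = n·p_i: 89×0.141 = 12.549, 89×0.173 = 15.397, 89×0.171 = 15.219, 89×0.201 = 17.889, 89×0.158 = 14.062, 89×0.156 = 13.884.
χ² = (16−12.549)²/12.549 + (5−15.397)²/15.397 + (20−15.219)²/15.219 + (30−17.889)²/17.889 + (9−14.062)²/14.062 + (9−13.884)²/13.884
   = 0.9490 + 7.0207 + 1.5019 + 8.1992 + 1.8222 + 1.7181
Sum = 21.211
df = 5. Since 21.211 > 9.236, we reject H₀.

21.211; reject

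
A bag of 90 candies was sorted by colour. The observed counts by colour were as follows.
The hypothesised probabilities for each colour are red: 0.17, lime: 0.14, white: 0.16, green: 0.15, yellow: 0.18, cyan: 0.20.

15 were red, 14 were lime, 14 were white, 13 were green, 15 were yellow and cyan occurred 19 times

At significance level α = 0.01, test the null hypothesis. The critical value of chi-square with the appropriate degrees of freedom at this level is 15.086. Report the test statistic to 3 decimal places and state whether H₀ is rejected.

Expected counts E_i = n·p_i: 90×0.17 = 15.3, 90×0.14 = 12.6, 90×0.16 = 14.4, 90×0.15 = 13.5, 90×0.18 = 16.2, 90×0.20 = 18.
χ² = (15−15.3)²/15.3 + (14−12.6)²/12.6 + (14−14.4)²/14.4 + (13−13.5)²/13.5 + (15−16.2)²/16.2 + (19−18)²/18
   = 0.0059 + 0.1556 + 0.0111 + 0.0185 + 0.0889 + 0.0556
Sum = 0.336
df = 5. Since 0.336 < 15.086, we do not reject H₀.

0.336; do not reject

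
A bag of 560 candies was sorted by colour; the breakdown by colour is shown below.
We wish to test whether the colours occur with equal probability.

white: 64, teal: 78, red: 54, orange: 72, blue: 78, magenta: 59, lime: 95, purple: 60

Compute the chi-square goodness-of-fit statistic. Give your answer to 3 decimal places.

Expected count for each of the 8 categories: 560/8 = 70.
χ² = (64−70)²/70 + (78−70)²/70 + (54−70)²/70 + (72−70)²/70 + (78−70)²/70 + (59−70)²/70 + (95−70)²/70 + (60−70)²/70
   = 0.5143 + 0.9143 + 3.6571 + 0.0571 + 0.9143 + 1.7286 + 8.9286 + 1.4286
Sum = 18.143

18.143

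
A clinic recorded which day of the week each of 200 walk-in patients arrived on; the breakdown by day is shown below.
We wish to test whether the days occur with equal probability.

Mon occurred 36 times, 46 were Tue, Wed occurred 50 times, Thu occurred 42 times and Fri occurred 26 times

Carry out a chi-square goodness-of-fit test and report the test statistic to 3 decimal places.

Expected count for each of the 5 categories: 200/5 = 40.
Mon: (36 − 40)²/40 = 16/40 = 0.4000
Tue: (46 − 40)²/40 = 36/40 = 0.9000
Wed: (50 − 40)²/40 = 100/40 = 2.5000
Thu: (42 − 40)²/40 = 4/40 = 0.1000
Fri: (26 − 40)²/40 = 196/40 = 4.9000
Sum = 8.800

8.800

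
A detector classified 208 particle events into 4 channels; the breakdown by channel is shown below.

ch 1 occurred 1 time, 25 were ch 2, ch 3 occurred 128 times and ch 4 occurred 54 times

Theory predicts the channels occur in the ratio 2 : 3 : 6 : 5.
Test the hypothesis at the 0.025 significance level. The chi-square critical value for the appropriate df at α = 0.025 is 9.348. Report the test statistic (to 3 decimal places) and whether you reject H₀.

62.977; reject

Ratio total = 16. Expected counts: 208×2/16 = 26, 208×3/16 = 39, 208×6/16 = 78, 208×5/16 = 65.
χ² = (1−26)²/26 + (25−39)²/39 + (128−78)²/78 + (54−65)²/65
   = 24.0385 + 5.0256 + 32.0513 + 1.8615
Sum = 62.977
df = 3. Since 62.977 > 9.348, we reject H₀.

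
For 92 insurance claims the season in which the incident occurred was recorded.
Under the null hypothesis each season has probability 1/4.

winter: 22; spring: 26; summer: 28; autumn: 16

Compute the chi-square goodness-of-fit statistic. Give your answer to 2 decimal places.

Under H₀ each category has probability 1/4, so each expected count is 92/4 = 23.
winter: (22 − 23)²/23 = 1/23 = 0.043
spring: (26 − 23)²/23 = 9/23 = 0.391
summer: (28 − 23)²/23 = 25/23 = 1.087
autumn: (16 − 23)²/23 = 49/23 = 2.130
Sum = 3.65

3.65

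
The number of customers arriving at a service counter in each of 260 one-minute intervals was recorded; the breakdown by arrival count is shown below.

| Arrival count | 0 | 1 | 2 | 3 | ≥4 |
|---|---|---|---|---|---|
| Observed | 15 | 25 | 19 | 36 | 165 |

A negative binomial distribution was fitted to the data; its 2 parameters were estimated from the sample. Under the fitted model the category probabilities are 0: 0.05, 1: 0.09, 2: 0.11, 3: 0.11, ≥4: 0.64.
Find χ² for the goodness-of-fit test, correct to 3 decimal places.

5.566

Expected counts E_i = n·p_i: 260×0.05 = 13, 260×0.09 = 23.4, 260×0.11 = 28.6, 260×0.11 = 28.6, 260×0.64 = 166.4.
χ² = (15−13)²/13 + (25−23.4)²/23.4 + (19−28.6)²/28.6 + (36−28.6)²/28.6 + (165−166.4)²/166.4
   = 0.3077 + 0.1094 + 3.2224 + 1.9147 + 0.0118
Sum = 5.566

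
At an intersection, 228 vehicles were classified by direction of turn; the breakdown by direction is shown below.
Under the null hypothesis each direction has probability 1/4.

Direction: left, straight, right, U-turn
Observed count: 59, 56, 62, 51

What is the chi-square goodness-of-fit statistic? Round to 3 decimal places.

1.158

Expected count for each of the 4 categories: 228/4 = 57.
cat           O        E   (O−E)²/E
left         59       57     0.0702
straight     56       57     0.0175
right        62       57     0.4386
U-turn       51       57     0.6316
Sum = 1.158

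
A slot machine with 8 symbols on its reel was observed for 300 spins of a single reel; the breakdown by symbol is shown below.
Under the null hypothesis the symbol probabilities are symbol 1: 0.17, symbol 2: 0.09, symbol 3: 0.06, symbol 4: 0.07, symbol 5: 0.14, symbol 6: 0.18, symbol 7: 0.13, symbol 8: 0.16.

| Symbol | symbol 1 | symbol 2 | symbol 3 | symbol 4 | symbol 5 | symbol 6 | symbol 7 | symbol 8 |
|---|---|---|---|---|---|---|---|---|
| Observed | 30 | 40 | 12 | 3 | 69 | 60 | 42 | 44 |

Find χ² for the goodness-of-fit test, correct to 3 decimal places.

Expected counts E_i = n·p_i: 300×0.17 = 51, 300×0.09 = 27, 300×0.06 = 18, 300×0.07 = 21, 300×0.14 = 42, 300×0.18 = 54, 300×0.13 = 39, 300×0.16 = 48.
symbol 1: (30 − 51)²/51 = 441/51 = 8.6471
symbol 2: (40 − 27)²/27 = 169/27 = 6.2593
symbol 3: (12 − 18)²/18 = 36/18 = 2.0000
symbol 4: (3 − 21)²/21 = 324/21 = 15.4286
symbol 5: (69 − 42)²/42 = 729/42 = 17.3571
symbol 6: (60 − 54)²/54 = 36/54 = 0.6667
symbol 7: (42 − 39)²/39 = 9/39 = 0.2308
symbol 8: (44 − 48)²/48 = 16/48 = 0.3333
Sum = 50.923

50.923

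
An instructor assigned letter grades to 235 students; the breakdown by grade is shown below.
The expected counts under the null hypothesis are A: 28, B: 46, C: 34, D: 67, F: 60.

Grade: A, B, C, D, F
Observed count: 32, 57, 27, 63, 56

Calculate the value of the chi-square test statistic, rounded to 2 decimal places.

χ² = (32−28)²/28 + (57−46)²/46 + (27−34)²/34 + (63−67)²/67 + (56−60)²/60
   = 0.571 + 2.630 + 1.441 + 0.239 + 0.267
Sum = 5.15

5.15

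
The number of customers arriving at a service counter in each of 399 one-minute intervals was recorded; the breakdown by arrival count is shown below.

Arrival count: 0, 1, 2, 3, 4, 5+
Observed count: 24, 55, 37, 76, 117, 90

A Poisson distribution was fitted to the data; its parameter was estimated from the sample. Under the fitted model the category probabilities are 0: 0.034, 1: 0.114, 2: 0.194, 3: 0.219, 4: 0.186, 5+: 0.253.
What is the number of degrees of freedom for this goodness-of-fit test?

4

There are k = 6 categories and 1 parameter estimated from the data, so df = 6 − 1 − 1 = 4.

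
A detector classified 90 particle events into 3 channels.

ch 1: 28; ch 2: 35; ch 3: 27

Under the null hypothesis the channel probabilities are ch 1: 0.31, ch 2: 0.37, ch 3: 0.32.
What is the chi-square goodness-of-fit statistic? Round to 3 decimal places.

0.200

Expected counts E_i = n·p_i: 90×0.31 = 27.9, 90×0.37 = 33.3, 90×0.32 = 28.8.
χ² = (28−27.9)²/27.9 + (35−33.3)²/33.3 + (27−28.8)²/28.8
   = 0.0004 + 0.0868 + 0.1125
Sum = 0.200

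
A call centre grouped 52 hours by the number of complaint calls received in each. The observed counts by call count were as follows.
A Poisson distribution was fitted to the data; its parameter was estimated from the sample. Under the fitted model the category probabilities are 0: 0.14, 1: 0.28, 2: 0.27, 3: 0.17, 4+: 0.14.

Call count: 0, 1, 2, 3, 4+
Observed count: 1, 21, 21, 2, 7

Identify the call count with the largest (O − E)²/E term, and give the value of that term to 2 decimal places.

Expected counts E_i = n·p_i: 52×0.14 = 7.28, 52×0.28 = 14.56, 52×0.27 = 14.04, 52×0.17 = 8.84, 52×0.14 = 7.28.
cat         O        E   (O−E)²/E
0           1     7.28      5.417
1          21    14.56      2.848
2          21    14.04      3.450
3           2     8.84      5.292
4+          7     7.28      0.011
The largest term is for 0: 5.42.

0, 5.42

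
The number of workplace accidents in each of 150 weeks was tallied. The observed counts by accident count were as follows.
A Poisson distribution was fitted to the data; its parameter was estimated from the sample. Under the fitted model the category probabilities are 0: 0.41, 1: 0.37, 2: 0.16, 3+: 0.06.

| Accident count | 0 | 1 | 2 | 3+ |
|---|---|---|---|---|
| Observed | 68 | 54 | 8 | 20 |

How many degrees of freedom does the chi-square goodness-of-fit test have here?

There are k = 4 categories and 1 parameter estimated from the data, so df = 4 − 1 − 1 = 2.

2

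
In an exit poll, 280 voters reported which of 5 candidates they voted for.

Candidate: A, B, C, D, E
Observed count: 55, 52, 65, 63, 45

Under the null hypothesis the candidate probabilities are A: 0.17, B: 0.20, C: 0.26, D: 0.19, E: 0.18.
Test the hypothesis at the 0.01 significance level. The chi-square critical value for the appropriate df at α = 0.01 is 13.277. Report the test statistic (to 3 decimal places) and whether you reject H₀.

Expected counts E_i = n·p_i: 280×0.17 = 47.6, 280×0.20 = 56, 280×0.26 = 72.8, 280×0.19 = 53.2, 280×0.18 = 50.4.
cat         O        E   (O−E)²/E
A          55     47.6     1.1504
B          52       56     0.2857
C          65     72.8     0.8357
D          63     53.2     1.8053
E          45     50.4     0.5786
Sum = 4.656
df = 4. Since 4.656 < 13.277, we do not reject H₀.

4.656; do not reject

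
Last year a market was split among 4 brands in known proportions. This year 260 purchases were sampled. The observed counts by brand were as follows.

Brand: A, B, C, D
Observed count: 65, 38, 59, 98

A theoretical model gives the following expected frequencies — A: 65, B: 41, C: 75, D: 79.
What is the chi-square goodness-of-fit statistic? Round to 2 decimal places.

cat         O        E   (O−E)²/E
A          65       65      0.000
B          38       41      0.220
C          59       75      3.413
D          98       79      4.570
Sum = 8.20

8.20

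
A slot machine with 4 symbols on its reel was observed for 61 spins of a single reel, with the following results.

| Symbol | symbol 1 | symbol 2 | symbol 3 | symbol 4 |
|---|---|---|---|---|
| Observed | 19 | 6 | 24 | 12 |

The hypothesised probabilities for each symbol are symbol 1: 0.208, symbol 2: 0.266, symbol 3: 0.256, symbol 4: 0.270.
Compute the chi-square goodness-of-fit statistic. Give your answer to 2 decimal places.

Expected counts E_i = n·p_i: 61×0.208 = 12.688, 61×0.266 = 16.226, 61×0.256 = 15.616, 61×0.270 = 16.47.
χ² = (19−12.688)²/12.688 + (6−16.226)²/16.226 + (24−15.616)²/15.616 + (12−16.47)²/16.47
   = 3.140 + 6.445 + 4.501 + 1.213
Sum = 15.30

15.30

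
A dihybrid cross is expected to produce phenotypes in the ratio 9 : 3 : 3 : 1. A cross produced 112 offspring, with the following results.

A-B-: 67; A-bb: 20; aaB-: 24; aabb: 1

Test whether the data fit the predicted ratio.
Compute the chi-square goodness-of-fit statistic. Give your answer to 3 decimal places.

Ratio total = 16. Expected counts: 112×9/16 = 63, 112×3/16 = 21, 112×3/16 = 21, 112×1/16 = 7.
A-B-: (67 − 63)²/63 = 16/63 = 0.2540
A-bb: (20 − 21)²/21 = 1/21 = 0.0476
aaB-: (24 − 21)²/21 = 9/21 = 0.4286
aabb: (1 − 7)²/7 = 36/7 = 5.1429
Sum = 5.873

5.873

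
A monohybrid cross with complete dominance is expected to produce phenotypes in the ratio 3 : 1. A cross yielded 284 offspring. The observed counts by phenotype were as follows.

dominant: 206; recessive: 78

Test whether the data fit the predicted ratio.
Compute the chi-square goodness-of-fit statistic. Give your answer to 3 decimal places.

0.920

Ratio total = 4. Expected counts: 284×3/4 = 213, 284×1/4 = 71.
cat            O        E   (O−E)²/E
dominant     206      213     0.2300
recessive     78       71     0.6901
Sum = 0.920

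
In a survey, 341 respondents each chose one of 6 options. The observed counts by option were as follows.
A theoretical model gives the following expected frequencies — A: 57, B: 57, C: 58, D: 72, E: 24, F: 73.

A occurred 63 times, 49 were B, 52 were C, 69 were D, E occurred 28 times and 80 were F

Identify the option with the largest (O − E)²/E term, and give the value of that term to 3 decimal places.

B, 1.123

A: (63 − 57)²/57 = 36/57 = 0.6316
B: (49 − 57)²/57 = 64/57 = 1.1228
C: (52 − 58)²/58 = 36/58 = 0.6207
D: (69 − 72)²/72 = 9/72 = 0.1250
E: (28 − 24)²/24 = 16/24 = 0.6667
F: (80 − 73)²/73 = 49/73 = 0.6712
The largest term is for B: 1.123.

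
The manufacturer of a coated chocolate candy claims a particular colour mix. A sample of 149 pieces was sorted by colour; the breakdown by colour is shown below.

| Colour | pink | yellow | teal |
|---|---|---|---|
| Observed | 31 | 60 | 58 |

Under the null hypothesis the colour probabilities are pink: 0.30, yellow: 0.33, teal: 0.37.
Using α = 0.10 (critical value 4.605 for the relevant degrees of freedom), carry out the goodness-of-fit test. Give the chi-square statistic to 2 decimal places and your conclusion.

Expected counts E_i = n·p_i: 149×0.30 = 44.7, 149×0.33 = 49.17, 149×0.37 = 55.13.
pink: (31 − 44.7)²/44.7 = 187.69/44.7 = 4.199
yellow: (60 − 49.17)²/49.17 = 117.2889/49.17 = 2.385
teal: (58 − 55.13)²/55.13 = 8.2369/55.13 = 0.149
Sum = 6.73
df = 2. Since 6.73 > 4.605, we reject H₀.

6.73; reject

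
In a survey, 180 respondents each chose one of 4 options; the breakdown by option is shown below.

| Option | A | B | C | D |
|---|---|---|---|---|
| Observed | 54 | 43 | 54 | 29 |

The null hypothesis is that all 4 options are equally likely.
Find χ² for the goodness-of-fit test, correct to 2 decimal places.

Under H₀ each category has probability 1/4, so each expected count is 180/4 = 45.
cat         O        E   (O−E)²/E
A          54       45      1.800
B          43       45      0.089
C          54       45      1.800
D          29       45      5.689
Sum = 9.38

9.38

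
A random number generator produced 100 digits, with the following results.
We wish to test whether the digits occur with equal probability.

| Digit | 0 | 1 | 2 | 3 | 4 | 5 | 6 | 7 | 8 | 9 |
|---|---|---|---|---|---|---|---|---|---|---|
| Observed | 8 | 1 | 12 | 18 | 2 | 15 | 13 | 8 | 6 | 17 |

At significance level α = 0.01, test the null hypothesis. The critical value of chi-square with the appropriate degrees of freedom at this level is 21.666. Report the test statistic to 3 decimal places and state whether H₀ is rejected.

Expected count for each of the 10 categories: 100/10 = 10.
χ² = (8−10)²/10 + (1−10)²/10 + (12−10)²/10 + (18−10)²/10 + (2−10)²/10 + (15−10)²/10 + (13−10)²/10 + (8−10)²/10 + (6−10)²/10 + (17−10)²/10
   = 0.4000 + 8.1000 + 0.4000 + 6.4000 + 6.4000 + 2.5000 + 0.9000 + 0.4000 + 1.6000 + 4.9000
Sum = 32.000
df = 9. Since 32.000 > 21.666, we reject H₀.

32.000; reject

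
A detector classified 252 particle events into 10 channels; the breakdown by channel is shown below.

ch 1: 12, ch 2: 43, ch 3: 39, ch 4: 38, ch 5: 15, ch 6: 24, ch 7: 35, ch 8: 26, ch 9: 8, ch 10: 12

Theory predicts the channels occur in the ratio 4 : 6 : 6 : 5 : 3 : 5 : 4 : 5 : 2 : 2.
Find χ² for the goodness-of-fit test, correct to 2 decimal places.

Ratio total = 42. Expected counts: 252×4/42 = 24, 252×6/42 = 36, 252×6/42 = 36, 252×5/42 = 30, 252×3/42 = 18, 252×5/42 = 30, 252×4/42 = 24, 252×5/42 = 30, 252×2/42 = 12, 252×2/42 = 12.
ch 1: (12 − 24)²/24 = 144/24 = 6.000
ch 2: (43 − 36)²/36 = 49/36 = 1.361
ch 3: (39 − 36)²/36 = 9/36 = 0.250
ch 4: (38 − 30)²/30 = 64/30 = 2.133
ch 5: (15 − 18)²/18 = 9/18 = 0.500
ch 6: (24 − 30)²/30 = 36/30 = 1.200
ch 7: (35 − 24)²/24 = 121/24 = 5.042
ch 8: (26 − 30)²/30 = 16/30 = 0.533
ch 9: (8 − 12)²/12 = 16/12 = 1.333
ch 10: (12 − 12)²/12 = 0/12 = 0.000
Sum = 18.35

18.35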